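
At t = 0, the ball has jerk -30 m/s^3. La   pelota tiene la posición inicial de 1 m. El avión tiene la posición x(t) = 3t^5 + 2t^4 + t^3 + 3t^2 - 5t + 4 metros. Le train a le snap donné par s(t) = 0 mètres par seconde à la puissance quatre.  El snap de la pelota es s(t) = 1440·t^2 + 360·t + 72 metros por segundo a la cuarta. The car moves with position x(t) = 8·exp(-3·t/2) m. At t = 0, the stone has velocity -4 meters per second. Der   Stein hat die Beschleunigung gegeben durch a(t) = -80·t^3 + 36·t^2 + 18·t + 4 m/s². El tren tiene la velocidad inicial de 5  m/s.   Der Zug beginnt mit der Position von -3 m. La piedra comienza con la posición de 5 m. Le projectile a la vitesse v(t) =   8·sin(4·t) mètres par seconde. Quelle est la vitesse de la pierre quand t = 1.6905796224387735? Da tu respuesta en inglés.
Starting from acceleration a(t) = -80·t^3 + 36·t^2 + 18·t + 4, we take 1 integral. Integrating acceleration and using the initial condition v(0) = -4, we get v(t) = -20·t^4 + 12·t^3 + 9·t^2 + 4·t - 4. We have velocity v(t) = -20·t^4 + 12·t^3 + 9·t^2 + 4·t - 4. Substituting t = 1.6905796224387735: v(1.6905796224387735) = -76.9038988980597.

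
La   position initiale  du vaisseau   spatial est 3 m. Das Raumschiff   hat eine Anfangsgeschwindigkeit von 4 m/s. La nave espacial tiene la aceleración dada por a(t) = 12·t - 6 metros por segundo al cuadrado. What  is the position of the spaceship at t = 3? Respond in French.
Pour résoudre ceci, nous devons prendre 2 primitives de notre équation de l'accélération a(t) = 12·t - 6. La primitive de l'accélération, avec v(0) = 4, donne la vitesse: v(t) = 6·t^2 - 6·t + 4. La primitive de la vitesse est la position. En utilisant x(0) = 3, nous obtenons x(t) = 2·t^3 - 3·t^2 + 4·t + 3. De l'équation de la position x(t) = 2·t^3 - 3·t^2 + 4·t + 3, nous substituons t = 3 pour obtenir x = 42.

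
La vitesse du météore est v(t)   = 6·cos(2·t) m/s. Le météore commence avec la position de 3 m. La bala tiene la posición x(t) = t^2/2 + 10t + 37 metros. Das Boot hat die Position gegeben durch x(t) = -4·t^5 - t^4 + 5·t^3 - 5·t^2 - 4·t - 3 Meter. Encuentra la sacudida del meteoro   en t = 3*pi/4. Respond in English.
To solve this, we need to take 2 derivatives of our velocity equation v(t) = 6·cos(2·t). Taking d/dt of v(t), we find a(t) = -12·sin(2·t). Taking d/dt of a(t), we find j(t) = -24·cos(2·t). Using j(t) = -24·cos(2·t) and substituting t = 3*pi/4, we find j = 0.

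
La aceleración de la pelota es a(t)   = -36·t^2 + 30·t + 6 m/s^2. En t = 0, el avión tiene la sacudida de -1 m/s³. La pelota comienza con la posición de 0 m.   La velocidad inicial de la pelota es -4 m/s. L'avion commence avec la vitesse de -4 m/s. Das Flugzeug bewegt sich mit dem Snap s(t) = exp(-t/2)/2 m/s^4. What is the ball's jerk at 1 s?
We must differentiate our acceleration equation a(t) = -36·t^2 + 30·t + 6 1 time. Taking d/dt of a(t), we find j(t) = 30 - 72·t. From the given jerk equation j(t) = 30 - 72·t, we substitute t = 1 to get j = -42.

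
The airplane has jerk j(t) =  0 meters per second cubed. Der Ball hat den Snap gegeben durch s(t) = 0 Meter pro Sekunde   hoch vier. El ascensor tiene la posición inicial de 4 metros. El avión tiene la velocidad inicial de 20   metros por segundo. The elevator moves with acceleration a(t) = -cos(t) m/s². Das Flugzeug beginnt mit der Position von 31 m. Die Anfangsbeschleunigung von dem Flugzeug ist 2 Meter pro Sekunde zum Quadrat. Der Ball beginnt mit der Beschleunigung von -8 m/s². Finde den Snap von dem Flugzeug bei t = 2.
Wir müssen unsere Gleichung für den Ruck j(t) = 0 1-mal ableiten. Mit d/dt von j(t) finden wir s(t) = 0. Mit s(t) = 0 und Einsetzen von t = 2, finden wir s = 0.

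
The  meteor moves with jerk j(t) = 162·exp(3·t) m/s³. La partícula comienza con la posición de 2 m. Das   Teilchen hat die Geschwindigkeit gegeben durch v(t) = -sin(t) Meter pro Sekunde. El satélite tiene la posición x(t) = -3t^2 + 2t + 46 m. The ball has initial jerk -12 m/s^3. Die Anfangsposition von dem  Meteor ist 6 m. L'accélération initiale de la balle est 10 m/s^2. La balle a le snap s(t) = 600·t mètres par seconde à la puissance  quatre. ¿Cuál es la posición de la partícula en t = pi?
Para resolver esto, necesitamos tomar 1 integral de nuestra ecuación de la velocidad v(t) = -sin(t). La antiderivada de la velocidad es la posición. Usando x(0) = 2, obtenemos x(t) = cos(t) + 1. Tenemos la posición x(t) = cos(t) + 1. Sustituyendo t = pi: x(pi) = 0.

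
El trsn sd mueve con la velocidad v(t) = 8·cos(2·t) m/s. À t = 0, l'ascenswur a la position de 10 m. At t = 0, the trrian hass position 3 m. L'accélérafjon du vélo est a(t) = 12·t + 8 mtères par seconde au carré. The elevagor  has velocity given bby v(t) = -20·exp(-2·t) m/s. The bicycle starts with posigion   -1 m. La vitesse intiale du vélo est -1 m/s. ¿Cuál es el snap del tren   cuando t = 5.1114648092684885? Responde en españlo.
Partiendo de la velocidad v(t) = 8·cos(2·t), tomamos 3 derivadas. La derivada de la velocidad da la aceleración: a(t) = -16·sin(2·t). La derivada de la aceleración da la sacudida: j(t) = -32·cos(2·t). Tomando d/dt de j(t), encontramos s(t) = 64·sin(2·t). De la ecuación del snap s(t) = 64·sin(2·t), sustituimos t = 5.1114648092684885 para obtener s = -45.8282952846124.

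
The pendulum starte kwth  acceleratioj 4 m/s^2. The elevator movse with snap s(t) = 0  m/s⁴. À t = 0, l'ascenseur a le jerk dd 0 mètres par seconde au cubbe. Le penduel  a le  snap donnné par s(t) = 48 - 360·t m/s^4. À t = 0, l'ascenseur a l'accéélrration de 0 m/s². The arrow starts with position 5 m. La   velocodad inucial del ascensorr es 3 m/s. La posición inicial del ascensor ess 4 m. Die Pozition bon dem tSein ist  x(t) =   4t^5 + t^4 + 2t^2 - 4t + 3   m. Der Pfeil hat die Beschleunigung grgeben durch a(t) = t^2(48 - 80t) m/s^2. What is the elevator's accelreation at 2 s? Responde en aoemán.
Wir müssen unsere Gleichung für den Snap s(t) = 0 2-mal integrieren. Die Stammfunktion von dem Snap, mit j(0) = 0, ergibt den Ruck: j(t) = 0. Durch Integration von dem Ruck und Verwendung der Anfangsbedingung a(0) = 0, erhalten wir a(t) = 0. Aus der Gleichung für die Beschleunigung a(t) = 0, setzen wir t = 2 ein und erhalten a = 0.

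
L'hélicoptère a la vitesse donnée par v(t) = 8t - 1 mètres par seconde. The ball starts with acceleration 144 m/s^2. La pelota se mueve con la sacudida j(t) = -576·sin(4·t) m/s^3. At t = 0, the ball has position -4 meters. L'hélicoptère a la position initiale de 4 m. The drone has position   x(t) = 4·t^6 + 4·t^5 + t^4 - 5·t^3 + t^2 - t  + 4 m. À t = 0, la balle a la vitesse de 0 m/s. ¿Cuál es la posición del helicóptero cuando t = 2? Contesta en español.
Necesitamos integrar nuestra ecuación de la velocidad v(t) = 8·t - 1 1 vez. La antiderivada de la velocidad es la posición. Usando x(0) = 4, obtenemos x(t) = 4·t^2 - t + 4. Tenemos la posición x(t) = 4·t^2 - t + 4. Sustituyendo t = 2: x(2) = 18.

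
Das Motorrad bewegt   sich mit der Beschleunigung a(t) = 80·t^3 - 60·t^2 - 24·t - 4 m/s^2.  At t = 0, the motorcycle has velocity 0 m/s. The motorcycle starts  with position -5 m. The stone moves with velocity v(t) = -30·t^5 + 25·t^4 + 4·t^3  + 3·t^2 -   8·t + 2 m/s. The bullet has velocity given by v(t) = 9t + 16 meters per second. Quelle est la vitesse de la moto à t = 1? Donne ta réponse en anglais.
We need to integrate our acceleration equation a(t) = 80·t^3 - 60·t^2 - 24·t - 4 1 time. Finding the antiderivative of a(t) and using v(0) = 0: v(t) = 4·t·(5·t^3 - 5·t^2 - 3·t - 1). We have velocity v(t) = 4·t·(5·t^3 - 5·t^2 - 3·t - 1). Substituting t = 1: v(1) = -16.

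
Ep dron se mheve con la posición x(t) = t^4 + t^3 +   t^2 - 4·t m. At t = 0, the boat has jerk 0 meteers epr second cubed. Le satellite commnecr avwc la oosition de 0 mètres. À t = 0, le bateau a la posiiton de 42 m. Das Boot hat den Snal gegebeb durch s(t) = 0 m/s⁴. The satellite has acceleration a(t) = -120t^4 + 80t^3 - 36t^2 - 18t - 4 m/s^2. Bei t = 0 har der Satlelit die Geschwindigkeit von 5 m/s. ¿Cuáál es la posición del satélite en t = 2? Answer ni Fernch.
En partant de l'accélération a(t) = -120·t^4 + 80·t^3 - 36·t^2 - 18·t - 4, nous prenons 2 primitives. L'intégrale de l'accélération, avec v(0) = 5, donne la vitesse: v(t) = -24·t^5 + 20·t^4 - 12·t^3 - 9·t^2 - 4·t + 5. La primitive de la vitesse est la position. En utilisant x(0) = 0, nous obtenons x(t) = -4·t^6 + 4·t^5 - 3·t^4 - 3·t^3 - 2·t^2 + 5·t. Nous avons la position x(t) = -4·t^6 + 4·t^5 - 3·t^4 - 3·t^3 - 2·t^2 + 5·t. En substituant t = 2: x(2) = -198.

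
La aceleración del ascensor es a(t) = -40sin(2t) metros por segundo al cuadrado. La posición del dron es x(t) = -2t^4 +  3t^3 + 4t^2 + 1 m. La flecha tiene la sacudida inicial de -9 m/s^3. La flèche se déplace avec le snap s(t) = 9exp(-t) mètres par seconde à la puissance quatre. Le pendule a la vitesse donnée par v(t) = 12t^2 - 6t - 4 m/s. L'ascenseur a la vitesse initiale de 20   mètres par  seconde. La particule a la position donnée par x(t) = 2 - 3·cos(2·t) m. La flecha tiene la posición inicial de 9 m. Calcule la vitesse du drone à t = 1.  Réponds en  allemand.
Ausgehend von der Position x(t) = -2·t^4 + 3·t^3 + 4·t^2 + 1, nehmen wir 1 Ableitung. Die Ableitung von der Position ergibt die Geschwindigkeit: v(t) = -8·t^3 + 9·t^2 + 8·t. Aus der Gleichung für die Geschwindigkeit v(t) = -8·t^3 + 9·t^2 + 8·t, setzen wir t = 1 ein und erhalten v = 9.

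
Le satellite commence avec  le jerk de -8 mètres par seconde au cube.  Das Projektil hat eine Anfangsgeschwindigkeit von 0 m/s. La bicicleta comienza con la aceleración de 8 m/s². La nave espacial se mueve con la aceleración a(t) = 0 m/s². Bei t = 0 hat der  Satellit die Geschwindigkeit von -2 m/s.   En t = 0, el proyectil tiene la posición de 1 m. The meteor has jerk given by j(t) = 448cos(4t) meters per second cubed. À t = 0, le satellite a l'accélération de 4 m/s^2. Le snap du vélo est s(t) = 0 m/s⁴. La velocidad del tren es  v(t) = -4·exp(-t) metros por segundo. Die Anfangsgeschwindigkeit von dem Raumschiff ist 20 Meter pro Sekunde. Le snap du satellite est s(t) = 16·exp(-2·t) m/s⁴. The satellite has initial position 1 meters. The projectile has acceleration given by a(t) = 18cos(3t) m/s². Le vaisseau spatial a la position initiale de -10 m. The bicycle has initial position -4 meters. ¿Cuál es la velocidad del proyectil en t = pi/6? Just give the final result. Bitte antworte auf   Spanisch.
En t = pi/6, v = 6.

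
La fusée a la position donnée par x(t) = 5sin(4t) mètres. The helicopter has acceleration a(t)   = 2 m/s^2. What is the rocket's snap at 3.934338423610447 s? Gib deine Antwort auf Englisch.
We must differentiate our position equation x(t) = 5·sin(4·t) 4 times. The derivative of position gives velocity: v(t) = 20·cos(4·t). Taking d/dt of v(t), we find a(t) = -80·sin(4·t). Taking d/dt of a(t), we find j(t) = -320·cos(4·t). Differentiating jerk, we get snap: s(t) = 1280·sin(4·t). Using s(t) = 1280·sin(4·t) and substituting t = 3.934338423610447, we find s = -37.6143301730504.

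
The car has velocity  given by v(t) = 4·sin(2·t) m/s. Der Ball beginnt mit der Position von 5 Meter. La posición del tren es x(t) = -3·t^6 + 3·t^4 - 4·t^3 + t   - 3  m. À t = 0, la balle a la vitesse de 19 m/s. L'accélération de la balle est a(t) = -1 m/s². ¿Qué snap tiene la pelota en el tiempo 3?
Debemos derivar nuestra ecuación de la aceleración a(t) = -1 2 veces. Derivando la aceleración, obtenemos la sacudida: j(t) = 0. Derivando la sacudida, obtenemos el snap: s(t) = 0. Usando s(t) = 0 y sustituyendo t = 3, encontramos s = 0.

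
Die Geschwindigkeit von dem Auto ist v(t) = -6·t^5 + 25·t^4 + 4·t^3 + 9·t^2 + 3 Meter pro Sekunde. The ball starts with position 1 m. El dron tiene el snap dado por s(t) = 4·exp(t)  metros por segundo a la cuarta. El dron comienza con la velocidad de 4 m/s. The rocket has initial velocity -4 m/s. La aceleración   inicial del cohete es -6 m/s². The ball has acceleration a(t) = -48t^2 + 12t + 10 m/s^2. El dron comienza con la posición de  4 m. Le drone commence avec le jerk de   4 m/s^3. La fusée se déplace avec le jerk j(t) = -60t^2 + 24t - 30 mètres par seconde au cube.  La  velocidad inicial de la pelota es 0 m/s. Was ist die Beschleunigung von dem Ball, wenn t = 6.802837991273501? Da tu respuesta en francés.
En utilisant a(t) = -48·t^2 + 12·t + 10 et en substituant t = 6.802837991273501, nous trouvons a = -2129.73897140939.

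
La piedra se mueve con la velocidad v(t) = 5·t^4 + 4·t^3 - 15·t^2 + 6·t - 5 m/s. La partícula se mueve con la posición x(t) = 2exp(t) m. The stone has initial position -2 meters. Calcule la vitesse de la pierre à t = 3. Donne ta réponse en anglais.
From the given velocity equation v(t) = 5·t^4 + 4·t^3 - 15·t^2 + 6·t - 5, we substitute t = 3 to get v = 391.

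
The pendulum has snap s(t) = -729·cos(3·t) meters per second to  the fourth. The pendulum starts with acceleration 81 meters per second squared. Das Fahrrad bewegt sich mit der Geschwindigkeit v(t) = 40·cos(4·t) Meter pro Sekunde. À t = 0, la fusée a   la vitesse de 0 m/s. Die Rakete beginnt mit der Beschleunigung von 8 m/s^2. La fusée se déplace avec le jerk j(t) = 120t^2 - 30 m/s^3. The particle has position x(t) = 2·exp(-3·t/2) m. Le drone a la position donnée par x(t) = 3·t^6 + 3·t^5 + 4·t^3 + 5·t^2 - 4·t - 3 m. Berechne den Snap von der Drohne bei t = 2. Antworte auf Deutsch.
Ausgehend von der Position x(t) = 3·t^6 + 3·t^5 + 4·t^3 + 5·t^2 - 4·t - 3, nehmen wir 4 Ableitungen. Durch Ableiten von der Position erhalten wir die Geschwindigkeit: v(t) = 18·t^5 + 15·t^4 + 12·t^2 + 10·t - 4. Mit d/dt von v(t) finden wir a(t) = 90·t^4 + 60·t^3 + 24·t + 10. Die Ableitung von der Beschleunigung ergibt den Ruck: j(t) = 360·t^3 + 180·t^2 + 24. Durch Ableiten von dem Ruck erhalten wir den Snap: s(t) = 1080·t^2 + 360·t. Wir haben den Snap s(t) = 1080·t^2 + 360·t. Durch Einsetzen von t = 2: s(2) = 5040.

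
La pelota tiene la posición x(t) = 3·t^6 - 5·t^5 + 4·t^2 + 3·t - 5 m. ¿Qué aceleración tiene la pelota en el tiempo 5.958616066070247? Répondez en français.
En partant de la position x(t) = 3·t^6 - 5·t^5 + 4·t^2 + 3·t - 5, nous prenons 2 dérivées. En dérivant la position, nous obtenons la vitesse: v(t) = 18·t^5 - 25·t^4 + 8·t + 3. En prenant d/dt de v(t), nous trouvons a(t) = 90·t^4 - 100·t^3 + 8. Nous avons l'accélération a(t) = 90·t^4 - 100·t^3 + 8. En substituant t = 5.958616066070247: a(5.958616066070247) = 92306.9968377680.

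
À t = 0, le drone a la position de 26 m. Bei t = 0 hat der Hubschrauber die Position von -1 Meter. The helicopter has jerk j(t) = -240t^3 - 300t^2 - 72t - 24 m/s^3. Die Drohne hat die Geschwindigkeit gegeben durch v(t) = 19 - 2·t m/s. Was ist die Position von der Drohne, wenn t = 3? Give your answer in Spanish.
Necesitamos integrar nuestra ecuación de la velocidad v(t) = 19 - 2·t 1 vez. La antiderivada de la velocidad es la posición. Usando x(0) = 26, obtenemos x(t) = -t^2 + 19·t + 26. De la ecuación de la posición x(t) = -t^2 + 19·t + 26, sustituimos t = 3 para obtener x = 74.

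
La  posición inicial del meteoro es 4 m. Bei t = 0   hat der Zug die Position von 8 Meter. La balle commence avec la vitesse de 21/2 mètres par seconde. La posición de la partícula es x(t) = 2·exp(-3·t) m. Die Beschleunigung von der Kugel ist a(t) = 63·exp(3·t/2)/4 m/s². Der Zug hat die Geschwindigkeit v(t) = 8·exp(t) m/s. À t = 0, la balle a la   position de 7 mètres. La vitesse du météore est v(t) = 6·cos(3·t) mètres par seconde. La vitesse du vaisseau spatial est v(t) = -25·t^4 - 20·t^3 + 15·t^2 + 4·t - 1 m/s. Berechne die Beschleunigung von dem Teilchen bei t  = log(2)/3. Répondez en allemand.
Ausgehend von der Position x(t) = 2·exp(-3·t), nehmen wir 2 Ableitungen. Durch Ableiten von der Position erhalten wir die Geschwindigkeit: v(t) = -6·exp(-3·t). Die Ableitung von der Geschwindigkeit ergibt die Beschleunigung: a(t) = 18·exp(-3·t). Aus der Gleichung für die Beschleunigung a(t) = 18·exp(-3·t), setzen wir t = log(2)/3 ein und erhalten a = 9.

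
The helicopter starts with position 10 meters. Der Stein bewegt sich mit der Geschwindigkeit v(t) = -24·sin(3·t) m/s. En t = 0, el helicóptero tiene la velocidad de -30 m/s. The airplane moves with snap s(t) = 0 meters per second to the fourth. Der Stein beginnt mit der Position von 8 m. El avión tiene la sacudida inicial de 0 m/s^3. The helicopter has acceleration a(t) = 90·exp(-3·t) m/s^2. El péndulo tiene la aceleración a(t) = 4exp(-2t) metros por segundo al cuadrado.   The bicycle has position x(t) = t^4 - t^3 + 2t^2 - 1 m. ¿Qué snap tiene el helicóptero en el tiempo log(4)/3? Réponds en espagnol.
Partiendo de la aceleración a(t) = 90·exp(-3·t), tomamos 2 derivadas. Tomando d/dt de a(t), encontramos j(t) = -270·exp(-3·t). La derivada de la sacudida da el snap: s(t) = 810·exp(-3·t). Usando s(t) = 810·exp(-3·t) y sustituyendo t = log(4)/3, encontramos s = 405/2.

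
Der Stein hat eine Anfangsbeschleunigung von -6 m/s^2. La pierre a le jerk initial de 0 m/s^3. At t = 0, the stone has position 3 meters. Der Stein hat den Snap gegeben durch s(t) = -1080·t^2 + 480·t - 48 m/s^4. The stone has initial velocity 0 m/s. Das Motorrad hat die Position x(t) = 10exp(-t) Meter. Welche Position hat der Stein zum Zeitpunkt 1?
Wir müssen unsere Gleichung für den Snap s(t) = -1080·t^2 + 480·t - 48 4-mal integrieren. Durch Integration von dem Snap und Verwendung der Anfangsbedingung j(0) = 0, erhalten wir j(t) = 24·t·(-15·t^2 + 10·t - 2). Das Integral von dem Ruck, mit a(0) = -6, ergibt die Beschleunigung: a(t) = -90·t^4 + 80·t^3 - 24·t^2 - 6. Die Stammfunktion von der Beschleunigung, mit v(0) = 0, ergibt die Geschwindigkeit: v(t) = -18·t^5 + 20·t^4 - 8·t^3 - 6·t. Das Integral von der Geschwindigkeit ist die Position. Mit x(0) = 3 erhalten wir x(t) = -3·t^6 + 4·t^5 - 2·t^4 - 3·t^2 + 3. Mit x(t) = -3·t^6 + 4·t^5 - 2·t^4 - 3·t^2 + 3 und Einsetzen von t = 1, finden wir x = -1.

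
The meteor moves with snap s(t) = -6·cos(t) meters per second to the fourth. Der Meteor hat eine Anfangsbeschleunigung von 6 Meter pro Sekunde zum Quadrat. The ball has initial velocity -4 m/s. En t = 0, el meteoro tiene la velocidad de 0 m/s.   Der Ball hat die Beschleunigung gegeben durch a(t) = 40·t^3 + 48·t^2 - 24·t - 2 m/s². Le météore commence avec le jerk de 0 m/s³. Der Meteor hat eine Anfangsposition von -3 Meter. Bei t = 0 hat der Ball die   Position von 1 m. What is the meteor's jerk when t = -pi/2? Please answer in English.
To solve this, we need to take 1 antiderivative of our snap equation s(t) = -6·cos(t). Taking ∫s(t)dt and applying j(0) = 0, we find j(t) = -6·sin(t). We have jerk j(t) = -6·sin(t). Substituting t = -pi/2: j(-pi/2) = 6.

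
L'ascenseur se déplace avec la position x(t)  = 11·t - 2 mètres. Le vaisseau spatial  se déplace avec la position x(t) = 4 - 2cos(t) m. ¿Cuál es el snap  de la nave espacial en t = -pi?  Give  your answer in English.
We must differentiate our position equation x(t) = 4 - 2·cos(t) 4 times. The derivative of position gives velocity: v(t) = 2·sin(t). The derivative of velocity gives acceleration: a(t) = 2·cos(t). Differentiating acceleration, we get jerk: j(t) = -2·sin(t). Differentiating jerk, we get snap: s(t) = -2·cos(t). From the given snap equation s(t) = -2·cos(t), we substitute t = -pi to get s = 2.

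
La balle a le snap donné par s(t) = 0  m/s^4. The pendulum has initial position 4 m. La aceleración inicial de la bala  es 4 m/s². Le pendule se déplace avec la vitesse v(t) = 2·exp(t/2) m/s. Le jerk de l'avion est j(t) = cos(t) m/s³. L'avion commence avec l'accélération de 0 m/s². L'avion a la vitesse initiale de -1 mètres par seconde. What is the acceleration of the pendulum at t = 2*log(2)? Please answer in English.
We must differentiate our velocity equation v(t) = 2·exp(t/2) 1 time. The derivative of velocity gives acceleration: a(t) = exp(t/2). Using a(t) = exp(t/2) and substituting t = 2*log(2), we find a = 2.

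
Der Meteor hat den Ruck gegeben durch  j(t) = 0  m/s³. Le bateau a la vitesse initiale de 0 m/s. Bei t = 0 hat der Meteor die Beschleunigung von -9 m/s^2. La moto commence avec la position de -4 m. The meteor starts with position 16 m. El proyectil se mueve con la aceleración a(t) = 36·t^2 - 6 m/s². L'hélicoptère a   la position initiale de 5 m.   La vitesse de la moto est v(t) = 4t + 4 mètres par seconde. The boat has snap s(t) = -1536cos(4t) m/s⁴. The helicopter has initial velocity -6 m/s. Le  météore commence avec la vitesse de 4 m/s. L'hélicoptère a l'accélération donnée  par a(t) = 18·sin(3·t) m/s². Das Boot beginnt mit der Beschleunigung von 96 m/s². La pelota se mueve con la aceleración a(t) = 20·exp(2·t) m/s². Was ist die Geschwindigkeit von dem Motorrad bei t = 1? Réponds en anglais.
From the given velocity equation v(t) = 4·t + 4, we substitute t = 1 to get v = 8.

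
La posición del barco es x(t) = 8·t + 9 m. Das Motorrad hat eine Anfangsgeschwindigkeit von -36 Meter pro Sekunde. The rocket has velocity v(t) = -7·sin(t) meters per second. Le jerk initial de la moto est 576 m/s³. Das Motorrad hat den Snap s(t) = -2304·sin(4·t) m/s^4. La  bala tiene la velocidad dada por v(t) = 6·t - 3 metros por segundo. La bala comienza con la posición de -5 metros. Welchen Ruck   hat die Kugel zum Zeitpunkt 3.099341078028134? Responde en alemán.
Wir müssen unsere Gleichung für die Geschwindigkeit v(t) = 6·t - 3 2-mal ableiten. Die Ableitung von der Geschwindigkeit ergibt die Beschleunigung: a(t) = 6. Die Ableitung von der Beschleunigung ergibt den Ruck: j(t) = 0. Aus der Gleichung für den Ruck j(t) = 0, setzen wir t = 3.099341078028134 ein und erhalten j = 0.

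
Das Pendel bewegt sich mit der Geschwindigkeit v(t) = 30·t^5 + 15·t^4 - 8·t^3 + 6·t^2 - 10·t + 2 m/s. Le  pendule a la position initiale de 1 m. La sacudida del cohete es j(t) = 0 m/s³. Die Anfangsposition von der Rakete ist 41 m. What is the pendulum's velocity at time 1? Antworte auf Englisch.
We have velocity v(t) = 30·t^5 + 15·t^4 - 8·t^3 + 6·t^2 - 10·t + 2. Substituting t = 1: v(1) = 35.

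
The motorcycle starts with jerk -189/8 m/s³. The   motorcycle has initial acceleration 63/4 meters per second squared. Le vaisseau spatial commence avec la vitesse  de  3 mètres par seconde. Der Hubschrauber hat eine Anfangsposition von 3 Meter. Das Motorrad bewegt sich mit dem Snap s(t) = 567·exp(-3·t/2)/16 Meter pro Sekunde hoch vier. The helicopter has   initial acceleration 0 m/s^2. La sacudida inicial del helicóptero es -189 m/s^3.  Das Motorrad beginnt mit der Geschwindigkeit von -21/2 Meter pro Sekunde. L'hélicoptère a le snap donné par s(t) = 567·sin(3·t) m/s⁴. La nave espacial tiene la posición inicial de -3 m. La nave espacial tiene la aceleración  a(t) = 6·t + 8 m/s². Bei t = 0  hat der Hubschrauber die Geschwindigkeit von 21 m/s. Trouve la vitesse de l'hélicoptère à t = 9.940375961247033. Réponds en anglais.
Starting from snap s(t) = 567·sin(3·t), we take 3 integrals. Taking ∫s(t)dt and applying j(0) = -189, we find j(t) = -189·cos(3·t). Finding the integral of j(t) and using a(0) = 0: a(t) = -63·sin(3·t). The integral of acceleration is velocity. Using v(0) = 21, we get v(t) = 21·cos(3·t). We have velocity v(t) = 21·cos(3·t). Substituting t = 9.940375961247033: v(9.940375961247033) = -0.504000435929642.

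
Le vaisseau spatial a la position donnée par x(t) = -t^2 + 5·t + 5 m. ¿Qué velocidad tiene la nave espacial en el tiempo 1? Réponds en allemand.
Um dies zu lösen, müssen wir 1 Ableitung unserer Gleichung für die Position x(t) = -t^2 + 5·t + 5 nehmen. Durch Ableiten von der Position erhalten wir die Geschwindigkeit: v(t) = 5 - 2·t. Wir haben die Geschwindigkeit v(t) = 5 - 2·t. Durch Einsetzen von t = 1: v(1) = 3.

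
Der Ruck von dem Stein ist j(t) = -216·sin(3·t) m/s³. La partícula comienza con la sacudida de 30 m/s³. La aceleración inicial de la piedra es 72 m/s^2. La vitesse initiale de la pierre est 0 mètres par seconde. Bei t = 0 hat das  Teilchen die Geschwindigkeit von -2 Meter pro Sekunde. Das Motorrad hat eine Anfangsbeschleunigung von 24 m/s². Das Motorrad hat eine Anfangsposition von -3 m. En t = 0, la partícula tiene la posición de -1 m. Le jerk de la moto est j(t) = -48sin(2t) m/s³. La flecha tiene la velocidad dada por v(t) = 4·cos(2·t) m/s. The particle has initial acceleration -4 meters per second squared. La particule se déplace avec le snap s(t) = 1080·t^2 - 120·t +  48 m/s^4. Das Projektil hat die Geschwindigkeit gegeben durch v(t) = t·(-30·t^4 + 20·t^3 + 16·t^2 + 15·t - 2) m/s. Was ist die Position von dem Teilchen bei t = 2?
Ausgehend von dem Snap s(t) = 1080·t^2 - 120·t + 48, nehmen wir 4 Integrale. Die Stammfunktion von dem Snap, mit j(0) = 30, ergibt den Ruck: j(t) = 360·t^3 - 60·t^2 + 48·t + 30. Mit ∫j(t)dt und Anwendung von a(0) = -4, finden wir a(t) = 90·t^4 - 20·t^3 + 24·t^2 + 30·t - 4. Die Stammfunktion von der Beschleunigung, mit v(0) = -2, ergibt die Geschwindigkeit: v(t) = 18·t^5 - 5·t^4 + 8·t^3 + 15·t^2 - 4·t - 2. Durch Integration von der Geschwindigkeit und Verwendung der Anfangsbedingung x(0) = -1, erhalten wir x(t) = 3·t^6 - t^5 + 2·t^4 + 5·t^3 - 2·t^2 - 2·t - 1. Aus der Gleichung für die Position x(t) = 3·t^6 - t^5 + 2·t^4 + 5·t^3 - 2·t^2 - 2·t - 1, setzen wir t = 2 ein und erhalten x = 219.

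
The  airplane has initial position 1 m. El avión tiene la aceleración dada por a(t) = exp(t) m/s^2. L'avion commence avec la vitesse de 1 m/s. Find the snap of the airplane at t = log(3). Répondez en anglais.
To solve this, we need to take 2 derivatives of our acceleration equation a(t) = exp(t). Differentiating acceleration, we get jerk: j(t) = exp(t). Differentiating jerk, we get snap: s(t) = exp(t). From the given snap equation s(t) = exp(t), we substitute t = log(3) to get s = 3.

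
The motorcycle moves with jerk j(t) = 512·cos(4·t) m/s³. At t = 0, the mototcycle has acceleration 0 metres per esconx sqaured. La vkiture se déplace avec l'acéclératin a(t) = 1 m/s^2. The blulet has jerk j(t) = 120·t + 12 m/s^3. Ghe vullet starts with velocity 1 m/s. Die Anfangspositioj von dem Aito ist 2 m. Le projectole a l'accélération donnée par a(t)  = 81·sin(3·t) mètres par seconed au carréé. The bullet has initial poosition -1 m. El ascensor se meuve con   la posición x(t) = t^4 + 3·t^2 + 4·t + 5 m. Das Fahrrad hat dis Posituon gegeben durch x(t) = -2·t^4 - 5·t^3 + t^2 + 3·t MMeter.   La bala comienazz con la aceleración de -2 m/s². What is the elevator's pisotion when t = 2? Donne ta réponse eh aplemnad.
Wir haben die Position x(t) = t^4 + 3·t^2 + 4·t + 5. Durch Einsetzen von t = 2: x(2) = 41.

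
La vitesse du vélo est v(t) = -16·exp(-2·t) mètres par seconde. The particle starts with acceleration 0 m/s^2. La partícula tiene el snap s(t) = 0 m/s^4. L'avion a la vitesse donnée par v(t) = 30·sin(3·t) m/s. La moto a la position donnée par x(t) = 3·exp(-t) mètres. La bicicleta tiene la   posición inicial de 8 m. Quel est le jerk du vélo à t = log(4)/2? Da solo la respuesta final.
À t = log(4)/2, j = -16.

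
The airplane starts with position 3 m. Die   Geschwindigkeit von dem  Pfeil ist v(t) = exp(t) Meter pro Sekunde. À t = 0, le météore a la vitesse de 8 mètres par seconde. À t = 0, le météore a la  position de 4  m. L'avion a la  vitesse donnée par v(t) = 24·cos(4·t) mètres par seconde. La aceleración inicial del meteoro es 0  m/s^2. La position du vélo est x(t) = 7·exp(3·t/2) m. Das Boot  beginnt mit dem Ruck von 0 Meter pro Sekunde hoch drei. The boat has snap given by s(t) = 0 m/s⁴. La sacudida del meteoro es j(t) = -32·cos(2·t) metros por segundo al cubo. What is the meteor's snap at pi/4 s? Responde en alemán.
Um dies zu lösen, müssen wir 1 Ableitung unserer Gleichung für den Ruck j(t) = -32·cos(2·t) nehmen. Die Ableitung von dem Ruck ergibt den Snap: s(t) = 64·sin(2·t). Wir haben den Snap s(t) = 64·sin(2·t). Durch Einsetzen von t = pi/4: s(pi/4) = 64.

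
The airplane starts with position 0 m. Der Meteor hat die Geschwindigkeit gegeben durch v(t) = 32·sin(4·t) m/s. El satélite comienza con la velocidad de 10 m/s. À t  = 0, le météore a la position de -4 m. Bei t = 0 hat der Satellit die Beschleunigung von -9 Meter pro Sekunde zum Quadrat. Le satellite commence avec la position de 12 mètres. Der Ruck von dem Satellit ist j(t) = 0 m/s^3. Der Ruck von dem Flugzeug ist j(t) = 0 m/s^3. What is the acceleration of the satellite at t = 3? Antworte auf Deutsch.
Ausgehend von dem Ruck j(t) = 0, nehmen wir 1 Integral. Die Stammfunktion von dem Ruck, mit a(0) = -9, ergibt die Beschleunigung: a(t) = -9. Wir haben die Beschleunigung a(t) = -9. Durch Einsetzen von t = 3: a(3) = -9.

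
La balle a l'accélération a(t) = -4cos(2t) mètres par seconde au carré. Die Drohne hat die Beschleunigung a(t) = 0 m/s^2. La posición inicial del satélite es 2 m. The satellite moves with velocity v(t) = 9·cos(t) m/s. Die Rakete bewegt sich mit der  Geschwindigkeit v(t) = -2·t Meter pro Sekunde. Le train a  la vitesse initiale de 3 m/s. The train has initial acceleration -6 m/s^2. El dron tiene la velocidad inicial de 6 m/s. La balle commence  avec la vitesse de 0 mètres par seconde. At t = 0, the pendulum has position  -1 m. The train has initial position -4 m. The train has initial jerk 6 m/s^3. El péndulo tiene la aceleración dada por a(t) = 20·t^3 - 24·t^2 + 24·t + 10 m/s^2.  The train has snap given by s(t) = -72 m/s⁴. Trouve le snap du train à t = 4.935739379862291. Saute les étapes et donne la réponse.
À t = 4.935739379862291, s = -72.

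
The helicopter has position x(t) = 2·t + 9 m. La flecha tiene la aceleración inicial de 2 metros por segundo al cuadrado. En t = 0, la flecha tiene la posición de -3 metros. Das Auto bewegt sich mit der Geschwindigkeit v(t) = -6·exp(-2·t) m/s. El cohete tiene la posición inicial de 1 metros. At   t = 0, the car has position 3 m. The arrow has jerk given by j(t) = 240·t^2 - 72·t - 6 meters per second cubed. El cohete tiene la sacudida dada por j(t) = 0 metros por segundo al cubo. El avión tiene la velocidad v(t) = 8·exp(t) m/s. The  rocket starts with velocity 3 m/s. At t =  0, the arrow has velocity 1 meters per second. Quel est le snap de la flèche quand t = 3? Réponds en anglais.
To solve this, we need to take 1 derivative of our jerk equation j(t) = 240·t^2 - 72·t - 6. Differentiating jerk, we get snap: s(t) = 480·t - 72. Using s(t) = 480·t - 72 and substituting t = 3, we find s = 1368.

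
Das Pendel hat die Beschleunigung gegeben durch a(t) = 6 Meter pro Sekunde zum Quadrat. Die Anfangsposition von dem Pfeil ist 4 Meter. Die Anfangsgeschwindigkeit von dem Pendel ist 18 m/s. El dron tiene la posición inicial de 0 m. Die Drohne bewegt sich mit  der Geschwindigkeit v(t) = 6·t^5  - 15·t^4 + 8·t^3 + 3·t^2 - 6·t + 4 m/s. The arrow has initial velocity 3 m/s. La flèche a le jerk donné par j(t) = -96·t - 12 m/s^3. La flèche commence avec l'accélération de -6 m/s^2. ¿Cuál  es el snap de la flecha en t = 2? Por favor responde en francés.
Nous devons dériver notre équation du jerk j(t) = -96·t - 12 1 fois. En prenant d/dt de j(t), nous trouvons s(t) = -96. De l'équation du snap s(t) = -96, nous substituons t = 2 pour obtenir s = -96.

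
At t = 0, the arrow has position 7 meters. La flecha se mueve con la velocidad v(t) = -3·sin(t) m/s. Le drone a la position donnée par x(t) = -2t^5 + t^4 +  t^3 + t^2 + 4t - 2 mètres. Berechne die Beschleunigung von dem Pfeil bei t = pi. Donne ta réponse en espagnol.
Debemos derivar nuestra ecuación de la velocidad v(t) = -3·sin(t) 1 vez. La derivada de la velocidad da la aceleración: a(t) = -3·cos(t). Usando a(t) = -3·cos(t) y sustituyendo t = pi, encontramos a = 3.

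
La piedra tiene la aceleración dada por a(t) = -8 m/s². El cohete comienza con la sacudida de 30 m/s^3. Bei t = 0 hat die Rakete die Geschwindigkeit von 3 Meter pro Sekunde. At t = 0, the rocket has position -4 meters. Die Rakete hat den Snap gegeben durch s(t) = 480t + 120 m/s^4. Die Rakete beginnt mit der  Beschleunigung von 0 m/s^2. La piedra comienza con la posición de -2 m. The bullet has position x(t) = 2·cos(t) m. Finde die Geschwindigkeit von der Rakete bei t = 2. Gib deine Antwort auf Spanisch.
Partiendo del snap s(t) = 480·t + 120, tomamos 3 antiderivadas. La antiderivada del snap es la sacudida. Usando j(0) = 30, obtenemos j(t) = 240·t^2 + 120·t + 30. Tomando ∫j(t)dt y aplicando a(0) = 0, encontramos a(t) = 10·t·(8·t^2 + 6·t + 3). Integrando la aceleración y usando la condición inicial v(0) = 3, obtenemos v(t) = 20·t^4 + 20·t^3 + 15·t^2 + 3. De la ecuación de la velocidad v(t) = 20·t^4 + 20·t^3 + 15·t^2 + 3, sustituimos t = 2 para obtener v = 543.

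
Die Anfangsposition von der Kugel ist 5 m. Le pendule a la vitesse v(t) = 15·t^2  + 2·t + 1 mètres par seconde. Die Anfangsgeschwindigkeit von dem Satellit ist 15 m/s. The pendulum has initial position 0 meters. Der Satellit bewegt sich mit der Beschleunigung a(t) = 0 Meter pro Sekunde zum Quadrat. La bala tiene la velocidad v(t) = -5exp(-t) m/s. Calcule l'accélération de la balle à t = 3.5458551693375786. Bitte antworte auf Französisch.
En partant de la vitesse v(t) = -5·exp(-t), nous prenons 1 dérivée. La dérivée de la vitesse donne l'accélération: a(t) = 5·exp(-t). En utilisant a(t) = 5·exp(-t) et en substituant t = 3.5458551693375786, nous trouvons a = 0.144219727509554.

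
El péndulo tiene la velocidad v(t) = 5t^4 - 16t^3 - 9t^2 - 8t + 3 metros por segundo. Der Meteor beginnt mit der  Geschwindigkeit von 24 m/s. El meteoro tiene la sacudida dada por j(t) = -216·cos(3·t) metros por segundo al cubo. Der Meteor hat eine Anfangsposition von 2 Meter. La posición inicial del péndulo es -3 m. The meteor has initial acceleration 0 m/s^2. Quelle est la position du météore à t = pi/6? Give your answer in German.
Wir müssen das Integral unserer Gleichung für den Ruck j(t) = -216·cos(3·t) 3-mal finden. Mit ∫j(t)dt und Anwendung von a(0) = 0, finden wir a(t) = -72·sin(3·t). Das Integral von der Beschleunigung ist die Geschwindigkeit. Mit v(0) = 24 erhalten wir v(t) = 24·cos(3·t). Das Integral von der Geschwindigkeit, mit x(0) = 2, ergibt die Position: x(t) = 8·sin(3·t) + 2. Mit x(t) = 8·sin(3·t) + 2 und Einsetzen von t = pi/6, finden wir x = 10.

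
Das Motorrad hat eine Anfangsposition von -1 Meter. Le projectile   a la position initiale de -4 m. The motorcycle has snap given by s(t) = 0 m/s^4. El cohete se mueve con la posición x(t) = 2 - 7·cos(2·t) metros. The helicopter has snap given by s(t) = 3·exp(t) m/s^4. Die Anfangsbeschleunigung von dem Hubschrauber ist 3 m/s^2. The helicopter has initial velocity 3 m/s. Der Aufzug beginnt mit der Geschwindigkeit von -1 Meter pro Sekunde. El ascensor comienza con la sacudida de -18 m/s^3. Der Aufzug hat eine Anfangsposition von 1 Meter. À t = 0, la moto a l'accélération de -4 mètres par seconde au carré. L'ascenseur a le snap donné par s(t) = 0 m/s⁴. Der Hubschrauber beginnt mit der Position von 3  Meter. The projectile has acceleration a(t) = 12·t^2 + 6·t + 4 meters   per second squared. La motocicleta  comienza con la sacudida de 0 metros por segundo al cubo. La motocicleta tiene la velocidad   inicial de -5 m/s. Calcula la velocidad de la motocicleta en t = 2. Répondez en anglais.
To solve this, we need to take 3 integrals of our snap equation s(t) = 0. Finding the integral of s(t) and using j(0) = 0: j(t) = 0. The integral of jerk is acceleration. Using a(0) = -4, we get a(t) = -4. Taking ∫a(t)dt and applying v(0) = -5, we find v(t) = -4·t - 5. We have velocity v(t) = -4·t - 5. Substituting t = 2: v(2) = -13.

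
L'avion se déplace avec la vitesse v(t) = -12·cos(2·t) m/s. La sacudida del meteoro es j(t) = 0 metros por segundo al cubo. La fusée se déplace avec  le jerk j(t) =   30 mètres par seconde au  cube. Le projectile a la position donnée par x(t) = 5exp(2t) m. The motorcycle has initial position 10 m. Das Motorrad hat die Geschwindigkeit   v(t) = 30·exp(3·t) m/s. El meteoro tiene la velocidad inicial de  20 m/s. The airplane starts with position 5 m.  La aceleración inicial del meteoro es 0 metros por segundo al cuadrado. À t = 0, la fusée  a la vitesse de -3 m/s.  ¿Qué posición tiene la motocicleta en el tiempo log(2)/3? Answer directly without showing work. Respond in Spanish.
La posición en t = log(2)/3 es x = 20.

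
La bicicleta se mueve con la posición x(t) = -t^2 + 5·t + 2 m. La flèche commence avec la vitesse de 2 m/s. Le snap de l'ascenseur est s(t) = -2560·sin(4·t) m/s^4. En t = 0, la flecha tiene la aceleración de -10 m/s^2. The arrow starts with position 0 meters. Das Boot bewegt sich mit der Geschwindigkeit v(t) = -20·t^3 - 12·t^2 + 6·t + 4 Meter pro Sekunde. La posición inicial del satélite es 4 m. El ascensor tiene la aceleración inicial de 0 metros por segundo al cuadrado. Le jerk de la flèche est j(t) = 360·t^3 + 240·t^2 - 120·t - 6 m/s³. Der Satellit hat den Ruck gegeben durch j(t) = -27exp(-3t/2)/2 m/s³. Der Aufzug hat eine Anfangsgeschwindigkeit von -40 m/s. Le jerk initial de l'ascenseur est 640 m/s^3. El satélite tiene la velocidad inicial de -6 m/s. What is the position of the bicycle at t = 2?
We have position x(t) = -t^2 + 5·t + 2. Substituting t = 2: x(2) = 8.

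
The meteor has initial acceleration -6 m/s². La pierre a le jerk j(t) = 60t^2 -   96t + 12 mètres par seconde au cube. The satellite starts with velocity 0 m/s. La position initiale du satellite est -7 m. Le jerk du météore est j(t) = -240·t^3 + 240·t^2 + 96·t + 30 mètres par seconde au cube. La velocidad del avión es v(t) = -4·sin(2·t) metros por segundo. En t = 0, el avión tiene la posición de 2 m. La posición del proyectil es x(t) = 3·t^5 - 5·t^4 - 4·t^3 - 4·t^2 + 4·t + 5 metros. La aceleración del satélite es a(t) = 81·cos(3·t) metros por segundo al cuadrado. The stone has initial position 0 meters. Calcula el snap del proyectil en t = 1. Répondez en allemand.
Um dies zu lösen, müssen wir 4 Ableitungen unserer Gleichung für die Position x(t) = 3·t^5 - 5·t^4 - 4·t^3 - 4·t^2 + 4·t + 5 nehmen. Mit d/dt von x(t) finden wir v(t) = 15·t^4 - 20·t^3 - 12·t^2 - 8·t + 4. Mit d/dt von v(t) finden wir a(t) = 60·t^3 - 60·t^2 - 24·t - 8. Mit d/dt von a(t) finden wir j(t) = 180·t^2 - 120·t - 24. Die Ableitung von dem Ruck ergibt den Snap: s(t) = 360·t - 120. Mit s(t) = 360·t - 120 und Einsetzen von t = 1, finden wir s = 240.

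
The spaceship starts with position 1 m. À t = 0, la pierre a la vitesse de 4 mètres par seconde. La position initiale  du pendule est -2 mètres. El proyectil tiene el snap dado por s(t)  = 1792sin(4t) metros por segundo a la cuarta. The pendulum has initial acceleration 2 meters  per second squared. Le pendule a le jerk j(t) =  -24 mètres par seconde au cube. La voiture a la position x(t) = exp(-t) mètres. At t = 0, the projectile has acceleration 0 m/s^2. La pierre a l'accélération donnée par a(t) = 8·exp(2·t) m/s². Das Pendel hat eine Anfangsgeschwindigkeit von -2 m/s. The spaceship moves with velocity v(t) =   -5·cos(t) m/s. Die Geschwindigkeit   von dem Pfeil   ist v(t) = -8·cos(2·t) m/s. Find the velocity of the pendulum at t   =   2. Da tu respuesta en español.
Necesitamos integrar nuestra ecuación de la sacudida j(t) = -24 2 veces. La integral de la sacudida, con a(0) = 2, da la aceleración: a(t) = 2 - 24·t. La antiderivada de la aceleración es la velocidad. Usando v(0) = -2, obtenemos v(t) = -12·t^2 + 2·t - 2. Tenemos la velocidad v(t) = -12·t^2 + 2·t - 2. Sustituyendo t = 2: v(2) = -46.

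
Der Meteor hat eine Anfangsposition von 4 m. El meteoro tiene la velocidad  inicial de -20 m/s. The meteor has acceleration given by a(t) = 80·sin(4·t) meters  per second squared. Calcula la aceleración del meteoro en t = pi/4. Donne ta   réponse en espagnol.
De la ecuación de la aceleración a(t) = 80·sin(4·t), sustituimos t = pi/4 para obtener a = 0.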